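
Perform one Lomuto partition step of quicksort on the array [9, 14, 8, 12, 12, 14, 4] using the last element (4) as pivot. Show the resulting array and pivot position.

Lomuto partition with pivot = 4:

Initial array: [9, 14, 8, 12, 12, 14, 4]

arr[0]=9 > 4: no swap
arr[1]=14 > 4: no swap
arr[2]=8 > 4: no swap
arr[3]=12 > 4: no swap
arr[4]=12 > 4: no swap
arr[5]=14 > 4: no swap

Place pivot at position 0: [4, 14, 8, 12, 12, 14, 9]
Pivot position: 0

After partitioning with pivot 4, the array becomes [4, 14, 8, 12, 12, 14, 9]. The pivot is placed at index 0. All elements to the left of the pivot are <= 4, and all elements to the right are > 4.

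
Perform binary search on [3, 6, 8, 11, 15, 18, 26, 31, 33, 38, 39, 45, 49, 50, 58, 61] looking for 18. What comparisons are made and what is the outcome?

Binary search for 18 in [3, 6, 8, 11, 15, 18, 26, 31, 33, 38, 39, 45, 49, 50, 58, 61]:

lo=0, hi=15, mid=7, arr[mid]=31 -> 31 > 18, search left half
lo=0, hi=6, mid=3, arr[mid]=11 -> 11 < 18, search right half
lo=4, hi=6, mid=5, arr[mid]=18 -> Found target at index 5!

Binary search finds 18 at index 5 after 3 comparisons. The search repeatedly halves the search space by comparing with the middle element.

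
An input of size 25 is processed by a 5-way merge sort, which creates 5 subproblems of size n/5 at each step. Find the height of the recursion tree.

For divide and conquer with division factor 5:

Problem sizes at each level:
Level 0: 25
Level 1: 5
Level 2: 1

The root is level 0 and the size-1 base case is level 2 (the tree spans levels 0 through 2, i.e. 3 levels counting the root), so the depth is the number of divisions: log_5(25) = 2

The recursion tree depth is log_5(25) = 2. At each level, the problem size is divided by 5, so it takes 2 divisions to reduce to a base case of size 1. The algorithm makes 5 recursive calls at each level.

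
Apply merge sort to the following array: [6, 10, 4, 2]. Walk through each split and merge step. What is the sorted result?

Merge sort trace:

Split: [6, 10, 4, 2] -> [6, 10] and [4, 2]
  Split: [6, 10] -> [6] and [10]
  Merge: [6] + [10] -> [6, 10]
  Split: [4, 2] -> [4] and [2]
  Merge: [4] + [2] -> [2, 4]
Merge: [6, 10] + [2, 4] -> [2, 4, 6, 10]

Final sorted array: [2, 4, 6, 10]

The merge sort proceeds by recursively splitting the array and merging sorted halves.
After all merges, the sorted array is [2, 4, 6, 10].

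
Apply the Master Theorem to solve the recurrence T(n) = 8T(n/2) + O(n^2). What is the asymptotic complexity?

Master Theorem for T(n) = 8T(n/2) + O(n^2):

a = 8, b = 2, c = 2
log_b(a) = log_2(8) = 3.0000

Case 1: c = 2 < log_2(8) = 3.0000
T(n) = O(n^(log_2 8)) = O(n^3)

For T(n) = 8T(n/2) + O(n^2): log_2(8) = 3.0000. This is Case 1 of the Master Theorem (c < log_b(a), work dominated by leaves), giving O(n^3).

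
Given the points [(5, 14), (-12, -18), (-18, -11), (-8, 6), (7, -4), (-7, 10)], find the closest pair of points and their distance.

Computing all pairwise distances among 6 points:

d((5, 14), (-12, -18)) = 36.2353
d((5, 14), (-18, -11)) = 33.9706
d((5, 14), (-8, 6)) = 15.2643
d((5, 14), (7, -4)) = 18.1108
d((5, 14), (-7, 10)) = 12.6491
d((-12, -18), (-18, -11)) = 9.2195
d((-12, -18), (-8, 6)) = 24.3311
d((-12, -18), (7, -4)) = 23.6008
d((-12, -18), (-7, 10)) = 28.4429
d((-18, -11), (-8, 6)) = 19.7231
d((-18, -11), (7, -4)) = 25.9615
d((-18, -11), (-7, 10)) = 23.7065
d((-8, 6), (7, -4)) = 18.0278
d((-8, 6), (-7, 10)) = 4.1231 <-- minimum
d((7, -4), (-7, 10)) = 19.799

Closest pair: (-8, 6) and (-7, 10) with distance 4.1231

The closest pair is (-8, 6) and (-7, 10) with Euclidean distance 4.1231. For 6 points, brute-force pairwise comparison is shown above. For large n, the divide-and-conquer algorithm (sort by x, recurse on halves, check the dividing strip) achieves O(n log n).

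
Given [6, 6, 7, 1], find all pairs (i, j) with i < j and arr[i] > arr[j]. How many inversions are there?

Finding inversions in [6, 6, 7, 1]:

(0, 3): arr[0]=6 > arr[3]=1
(1, 3): arr[1]=6 > arr[3]=1
(2, 3): arr[2]=7 > arr[3]=1

Total inversions: 3

The array has 3 inversion(s): (0,3), (1,3), (2,3). Each pair (i,j) satisfies i < j and arr[i] > arr[j].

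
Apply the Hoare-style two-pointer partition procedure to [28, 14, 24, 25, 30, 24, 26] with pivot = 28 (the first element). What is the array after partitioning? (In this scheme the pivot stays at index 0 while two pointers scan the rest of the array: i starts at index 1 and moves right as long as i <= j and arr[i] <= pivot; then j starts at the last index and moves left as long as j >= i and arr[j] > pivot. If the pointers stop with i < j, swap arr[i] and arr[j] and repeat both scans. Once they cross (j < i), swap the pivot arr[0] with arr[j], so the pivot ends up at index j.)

Hoare-style two-pointer partition with pivot = 28:

Initial array: [28, 14, 24, 25, 30, 24, 26]

Pointers start at i = 1, j = 6.
i stops at index 4 (arr[4]=30 > 28), j stops at index 6 (arr[6]=26 <= 28): swap arr[4] and arr[6], array becomes [28, 14, 24, 25, 26, 24, 30]
i ends at 6, j ends at 5: the pointers have crossed (j < i), so scanning stops.

Swap pivot arr[0] with arr[5] to place pivot at position 5: [24, 14, 24, 25, 26, 28, 30]
Pivot position: 5

After partitioning with pivot 28, the array becomes [24, 14, 24, 25, 26, 28, 30]. The pivot is placed at index 5. All elements to the left of the pivot are <= 28, and all elements to the right are > 28.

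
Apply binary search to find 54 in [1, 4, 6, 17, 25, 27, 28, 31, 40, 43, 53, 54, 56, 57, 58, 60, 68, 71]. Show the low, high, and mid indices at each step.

Binary search for 54 in [1, 4, 6, 17, 25, 27, 28, 31, 40, 43, 53, 54, 56, 57, 58, 60, 68, 71]:

lo=0, hi=17, mid=8, arr[mid]=40 -> 40 < 54, search right half
lo=9, hi=17, mid=13, arr[mid]=57 -> 57 > 54, search left half
lo=9, hi=12, mid=10, arr[mid]=53 -> 53 < 54, search right half
lo=11, hi=12, mid=11, arr[mid]=54 -> Found target at index 11!

Binary search finds 54 at index 11 after 4 comparisons. The search repeatedly halves the search space by comparing with the middle element.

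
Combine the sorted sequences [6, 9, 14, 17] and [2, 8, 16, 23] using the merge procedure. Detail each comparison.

Merging process:

Compare 6 vs 2: take 2 from right. Merged: [2]
Compare 6 vs 8: take 6 from left. Merged: [2, 6]
Compare 9 vs 8: take 8 from right. Merged: [2, 6, 8]
Compare 9 vs 16: take 9 from left. Merged: [2, 6, 8, 9]
Compare 14 vs 16: take 14 from left. Merged: [2, 6, 8, 9, 14]
Compare 17 vs 16: take 16 from right. Merged: [2, 6, 8, 9, 14, 16]
Compare 17 vs 23: take 17 from left. Merged: [2, 6, 8, 9, 14, 16, 17]
Append remaining from right: [23]. Merged: [2, 6, 8, 9, 14, 16, 17, 23]

Final merged array: [2, 6, 8, 9, 14, 16, 17, 23]
Total comparisons: 7

The merged array is [2, 6, 8, 9, 14, 16, 17, 23], requiring 7 comparisons. The merge step runs in O(n) time where n is the total number of elements.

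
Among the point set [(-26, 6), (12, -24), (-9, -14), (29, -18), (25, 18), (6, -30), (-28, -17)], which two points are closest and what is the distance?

Computing all pairwise distances among 7 points:

d((-26, 6), (12, -24)) = 48.4149
d((-26, 6), (-9, -14)) = 26.2488
d((-26, 6), (29, -18)) = 60.0083
d((-26, 6), (25, 18)) = 52.3927
d((-26, 6), (6, -30)) = 48.1664
d((-26, 6), (-28, -17)) = 23.0868
d((12, -24), (-9, -14)) = 23.2594
d((12, -24), (29, -18)) = 18.0278
d((12, -24), (25, 18)) = 43.9659
d((12, -24), (6, -30)) = 8.4853 <-- minimum
d((12, -24), (-28, -17)) = 40.6079
d((-9, -14), (29, -18)) = 38.2099
d((-9, -14), (25, 18)) = 46.6905
d((-9, -14), (6, -30)) = 21.9317
d((-9, -14), (-28, -17)) = 19.2354
d((29, -18), (25, 18)) = 36.2215
d((29, -18), (6, -30)) = 25.9422
d((29, -18), (-28, -17)) = 57.0088
d((25, 18), (6, -30)) = 51.6236
d((25, 18), (-28, -17)) = 63.5138
d((6, -30), (-28, -17)) = 36.4005

Closest pair: (12, -24) and (6, -30) with distance 8.4853

The closest pair is (12, -24) and (6, -30) with Euclidean distance 8.4853. For 7 points, brute-force pairwise comparison is shown above. For large n, the divide-and-conquer algorithm (sort by x, recurse on halves, check the dividing strip) achieves O(n log n).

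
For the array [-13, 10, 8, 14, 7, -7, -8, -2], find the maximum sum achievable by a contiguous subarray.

Using Kadane's algorithm on [-13, 10, 8, 14, 7, -7, -8, -2]:

Scanning through the array:
Position 1 (value 10): max_ending_here = 10, max_so_far = 10
Position 2 (value 8): max_ending_here = 18, max_so_far = 18
Position 3 (value 14): max_ending_here = 32, max_so_far = 32
Position 4 (value 7): max_ending_here = 39, max_so_far = 39
Position 5 (value -7): max_ending_here = 32, max_so_far = 39
Position 6 (value -8): max_ending_here = 24, max_so_far = 39
Position 7 (value -2): max_ending_here = 22, max_so_far = 39

Maximum subarray: [10, 8, 14, 7]
Maximum sum: 39

The maximum subarray is [10, 8, 14, 7] with sum 39. This subarray runs from index 1 to index 4.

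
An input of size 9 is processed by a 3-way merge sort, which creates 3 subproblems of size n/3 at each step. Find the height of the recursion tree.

For divide and conquer with division factor 3:

Problem sizes at each level:
Level 0: 9
Level 1: 3
Level 2: 1

The root is level 0 and the size-1 base case is level 2 (the tree spans levels 0 through 2, i.e. 3 levels counting the root), so the depth is the number of divisions: log_3(9) = 2

The recursion tree depth is log_3(9) = 2. At each level, the problem size is divided by 3, so it takes 2 divisions to reduce to a base case of size 1. The algorithm makes 3 recursive calls at each level.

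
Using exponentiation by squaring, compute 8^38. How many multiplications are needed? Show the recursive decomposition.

Computing 8^38 by squaring (build up from 8^1; each line after the first costs one multiplication):

8^1 = 8
8^2 = (8^1)^2 = 8^2 = 64
8^4 = (8^2)^2 = 64^2 = 4096
8^8 = (8^4)^2 = 4096^2 = 16777216
8^9 = 8 * 8^8 = 8 * 16777216 = 134217728
8^18 = (8^9)^2 = 134217728^2 = 18014398509481984
8^19 = 8 * 8^18 = 8 * 18014398509481984 = 144115188075855872
8^38 = (8^19)^2 = 144115188075855872^2 = 20769187434139310514121985316880384

Result: 20769187434139310514121985316880384
Multiplications needed: 7 (7 lines after 8^1)

8^38 = 20769187434139310514121985316880384. Using exponentiation by squaring, this requires 7 multiplications. The key idea: if the exponent is even, square the half-power; if odd, multiply by the base once.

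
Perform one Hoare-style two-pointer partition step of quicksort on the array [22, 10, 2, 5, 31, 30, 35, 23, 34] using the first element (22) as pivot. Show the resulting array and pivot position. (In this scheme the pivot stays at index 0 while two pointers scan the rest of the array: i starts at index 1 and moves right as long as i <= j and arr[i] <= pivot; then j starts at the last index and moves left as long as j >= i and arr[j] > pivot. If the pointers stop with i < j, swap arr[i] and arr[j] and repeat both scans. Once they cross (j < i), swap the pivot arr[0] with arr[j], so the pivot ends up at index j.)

Hoare-style two-pointer partition with pivot = 22:

Initial array: [22, 10, 2, 5, 31, 30, 35, 23, 34]

Pointers start at i = 1, j = 8.
i ends at 4, j ends at 3: the pointers have crossed (j < i), so scanning stops.

Swap pivot arr[0] with arr[3] to place pivot at position 3: [5, 10, 2, 22, 31, 30, 35, 23, 34]
Pivot position: 3

After partitioning with pivot 22, the array becomes [5, 10, 2, 22, 31, 30, 35, 23, 34]. The pivot is placed at index 3. All elements to the left of the pivot are <= 22, and all elements to the right are > 22.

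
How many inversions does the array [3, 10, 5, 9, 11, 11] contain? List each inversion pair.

Finding inversions in [3, 10, 5, 9, 11, 11]:

(1, 2): arr[1]=10 > arr[2]=5
(1, 3): arr[1]=10 > arr[3]=9

Total inversions: 2

The array has 2 inversion(s): (1,2), (1,3). Each pair (i,j) satisfies i < j and arr[i] > arr[j].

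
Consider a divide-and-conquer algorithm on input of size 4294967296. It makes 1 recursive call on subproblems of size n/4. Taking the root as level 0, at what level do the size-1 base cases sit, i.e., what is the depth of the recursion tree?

For divide and conquer with division factor 4:

Problem sizes at each level:
Level 0: 4294967296
Level 1: 1073741824
Level 2: 268435456
Level 3: 67108864
Level 4: 16777216
Level 5: 4194304
Level 6: 1048576
Level 7: 262144
Level 8: 65536
Level 9: 16384
Level 10: 4096
Level 11: 1024
Level 12: 256
Level 13: 64
Level 14: 16
Level 15: 4
Level 16: 1

The root is level 0 and the size-1 base case is level 16 (the tree spans levels 0 through 16, i.e. 17 levels counting the root), so the depth is the number of divisions: log_4(4294967296) = 16

The recursion tree depth is log_4(4294967296) = 16. At each level, the problem size is divided by 4, so it takes 16 divisions to reduce to a base case of size 1. The algorithm makes 1 recursive call at each level.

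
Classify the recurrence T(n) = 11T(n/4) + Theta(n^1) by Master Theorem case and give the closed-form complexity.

Master Theorem for T(n) = 11T(n/4) + O(n^1):

a = 11, b = 4, c = 1
log_b(a) = log_4(11) = 1.7297

Case 1: c = 1 < log_4(11) = 1.7297
T(n) = O(n^(log_4 11))

For T(n) = 11T(n/4) + O(n^1): log_4(11) = 1.7297. This is Case 1 of the Master Theorem (c < log_b(a), work dominated by leaves), giving O(n^(log_4 11)).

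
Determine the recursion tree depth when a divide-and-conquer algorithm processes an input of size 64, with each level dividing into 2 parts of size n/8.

For divide and conquer with division factor 8:

Problem sizes at each level:
Level 0: 64
Level 1: 8
Level 2: 1

The root is level 0 and the size-1 base case is level 2 (the tree spans levels 0 through 2, i.e. 3 levels counting the root), so the depth is the number of divisions: log_8(64) = 2

The recursion tree depth is log_8(64) = 2. At each level, the problem size is divided by 8, so it takes 2 divisions to reduce to a base case of size 1. The algorithm makes 2 recursive calls at each level.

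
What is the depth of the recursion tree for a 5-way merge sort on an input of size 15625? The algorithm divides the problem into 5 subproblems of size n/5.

For divide and conquer with division factor 5:

Problem sizes at each level:
Level 0: 15625
Level 1: 3125
Level 2: 625
Level 3: 125
Level 4: 25
Level 5: 5
Level 6: 1

The root is level 0 and the size-1 base case is level 6 (the tree spans levels 0 through 6, i.e. 7 levels counting the root), so the depth is the number of divisions: log_5(15625) = 6

The recursion tree depth is log_5(15625) = 6. At each level, the problem size is divided by 5, so it takes 6 divisions to reduce to a base case of size 1. The algorithm makes 5 recursive calls at each level.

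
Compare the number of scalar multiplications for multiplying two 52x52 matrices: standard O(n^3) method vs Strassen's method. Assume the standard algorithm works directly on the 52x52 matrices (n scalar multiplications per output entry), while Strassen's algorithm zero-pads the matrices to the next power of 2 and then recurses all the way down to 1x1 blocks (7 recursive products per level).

Matrix multiplication for 52x52 matrices:

Strassen's algorithm requires power-of-2 dimensions. Pad 52x52 to 64x64 (next power of 2).

Standard algorithm: 52^3 = 140608 multiplications
Strassen's algorithm: 7^(log2(64)) = 7^6 = 117649 multiplications
Savings: 140608 - 117649 = 22959 multiplications

Standard: 140608 multiplications (52^3). Strassen: 117649 multiplications (7^6, after padding to 64x64). Strassen reduces 8 recursive multiplications to 7 at each level.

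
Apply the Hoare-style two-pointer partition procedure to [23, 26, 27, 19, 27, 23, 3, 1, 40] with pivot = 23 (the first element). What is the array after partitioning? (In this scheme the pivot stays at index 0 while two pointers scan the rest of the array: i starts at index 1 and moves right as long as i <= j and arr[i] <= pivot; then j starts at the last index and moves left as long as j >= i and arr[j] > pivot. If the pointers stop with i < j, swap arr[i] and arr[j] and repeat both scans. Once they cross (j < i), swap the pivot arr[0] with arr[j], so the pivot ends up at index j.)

Hoare-style two-pointer partition with pivot = 23:

Initial array: [23, 26, 27, 19, 27, 23, 3, 1, 40]

Pointers start at i = 1, j = 8.
i stops at index 1 (arr[1]=26 > 23), j stops at index 7 (arr[7]=1 <= 23): swap arr[1] and arr[7], array becomes [23, 1, 27, 19, 27, 23, 3, 26, 40]
i stops at index 2 (arr[2]=27 > 23), j stops at index 6 (arr[6]=3 <= 23): swap arr[2] and arr[6], array becomes [23, 1, 3, 19, 27, 23, 27, 26, 40]
i stops at index 4 (arr[4]=27 > 23), j stops at index 5 (arr[5]=23 <= 23): swap arr[4] and arr[5], array becomes [23, 1, 3, 19, 23, 27, 27, 26, 40]
i ends at 5, j ends at 4: the pointers have crossed (j < i), so scanning stops.

Swap pivot arr[0] with arr[4] to place pivot at position 4: [23, 1, 3, 19, 23, 27, 27, 26, 40]
Pivot position: 4

After partitioning with pivot 23, the array becomes [23, 1, 3, 19, 23, 27, 27, 26, 40]. The pivot is placed at index 4. All elements to the left of the pivot are <= 23, and all elements to the right are > 23.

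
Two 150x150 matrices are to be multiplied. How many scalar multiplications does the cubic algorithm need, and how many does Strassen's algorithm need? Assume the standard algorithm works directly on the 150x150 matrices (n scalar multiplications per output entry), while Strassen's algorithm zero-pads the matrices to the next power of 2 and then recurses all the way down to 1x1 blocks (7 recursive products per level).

Matrix multiplication for 150x150 matrices:

Strassen's algorithm requires power-of-2 dimensions. Pad 150x150 to 256x256 (next power of 2).

Standard algorithm: 150^3 = 3375000 multiplications
Strassen's algorithm: 7^(log2(256)) = 7^8 = 5764801 multiplications
Difference: 3375000 - 5764801 = -2389801 (Strassen uses MORE here due to padding overhead — for small or just-over-power-of-2 n, padding can outweigh the per-level savings)

Standard: 3375000 multiplications (150^3). Strassen: 5764801 multiplications (7^8, after padding to 256x256). Strassen reduces 8 recursive multiplications to 7 at each level.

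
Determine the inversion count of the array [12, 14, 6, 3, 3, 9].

Finding inversions in [12, 14, 6, 3, 3, 9]:

(0, 2): arr[0]=12 > arr[2]=6
(0, 3): arr[0]=12 > arr[3]=3
(0, 4): arr[0]=12 > arr[4]=3
(0, 5): arr[0]=12 > arr[5]=9
(1, 2): arr[1]=14 > arr[2]=6
(1, 3): arr[1]=14 > arr[3]=3
(1, 4): arr[1]=14 > arr[4]=3
(1, 5): arr[1]=14 > arr[5]=9
(2, 3): arr[2]=6 > arr[3]=3
(2, 4): arr[2]=6 > arr[4]=3

Total inversions: 10

The array has 10 inversion(s): (0,2), (0,3), (0,4), (0,5), (1,2), (1,3), (1,4), (1,5), (2,3), (2,4). Each pair (i,j) satisfies i < j and arr[i] > arr[j].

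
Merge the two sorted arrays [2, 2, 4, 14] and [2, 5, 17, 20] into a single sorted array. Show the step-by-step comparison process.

Merging process:

Compare 2 vs 2: take 2 from left. Merged: [2]
Compare 2 vs 2: take 2 from left. Merged: [2, 2]
Compare 4 vs 2: take 2 from right. Merged: [2, 2, 2]
Compare 4 vs 5: take 4 from left. Merged: [2, 2, 2, 4]
Compare 14 vs 5: take 5 from right. Merged: [2, 2, 2, 4, 5]
Compare 14 vs 17: take 14 from left. Merged: [2, 2, 2, 4, 5, 14]
Append remaining from right: [17, 20]. Merged: [2, 2, 2, 4, 5, 14, 17, 20]

Final merged array: [2, 2, 2, 4, 5, 14, 17, 20]
Total comparisons: 6

The merged array is [2, 2, 2, 4, 5, 14, 17, 20], requiring 6 comparisons. The merge step runs in O(n) time where n is the total number of elements.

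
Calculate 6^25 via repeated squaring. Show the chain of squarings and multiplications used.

Computing 6^25 by squaring (build up from 6^1; each line after the first costs one multiplication):

6^1 = 6
6^2 = (6^1)^2 = 6^2 = 36
6^3 = 6 * 6^2 = 6 * 36 = 216
6^6 = (6^3)^2 = 216^2 = 46656
6^12 = (6^6)^2 = 46656^2 = 2176782336
6^24 = (6^12)^2 = 2176782336^2 = 4738381338321616896
6^25 = 6 * 6^24 = 6 * 4738381338321616896 = 28430288029929701376

Result: 28430288029929701376
Multiplications needed: 6 (6 lines after 6^1)

6^25 = 28430288029929701376. Using exponentiation by squaring, this requires 6 multiplications. The key idea: if the exponent is even, square the half-power; if odd, multiply by the base once.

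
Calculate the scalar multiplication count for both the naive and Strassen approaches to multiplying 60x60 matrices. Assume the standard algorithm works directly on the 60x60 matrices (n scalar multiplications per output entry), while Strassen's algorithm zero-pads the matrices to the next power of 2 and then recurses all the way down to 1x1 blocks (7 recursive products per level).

Matrix multiplication for 60x60 matrices:

Strassen's algorithm requires power-of-2 dimensions. Pad 60x60 to 64x64 (next power of 2).

Standard algorithm: 60^3 = 216000 multiplications
Strassen's algorithm: 7^(log2(64)) = 7^6 = 117649 multiplications
Savings: 216000 - 117649 = 98351 multiplications

Standard: 216000 multiplications (60^3). Strassen: 117649 multiplications (7^6, after padding to 64x64). Strassen reduces 8 recursive multiplications to 7 at each level.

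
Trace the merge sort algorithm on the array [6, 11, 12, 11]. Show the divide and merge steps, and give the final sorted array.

Merge sort trace:

Split: [6, 11, 12, 11] -> [6, 11] and [12, 11]
  Split: [6, 11] -> [6] and [11]
  Merge: [6] + [11] -> [6, 11]
  Split: [12, 11] -> [12] and [11]
  Merge: [12] + [11] -> [11, 12]
Merge: [6, 11] + [11, 12] -> [6, 11, 11, 12]

Final sorted array: [6, 11, 11, 12]

The merge sort proceeds by recursively splitting the array and merging sorted halves.
After all merges, the sorted array is [6, 11, 11, 12].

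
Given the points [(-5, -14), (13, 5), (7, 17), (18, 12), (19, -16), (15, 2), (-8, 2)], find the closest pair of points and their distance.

Computing all pairwise distances among 7 points:

d((-5, -14), (13, 5)) = 26.1725
d((-5, -14), (7, 17)) = 33.2415
d((-5, -14), (18, 12)) = 34.7131
d((-5, -14), (19, -16)) = 24.0832
d((-5, -14), (15, 2)) = 25.6125
d((-5, -14), (-8, 2)) = 16.2788
d((13, 5), (7, 17)) = 13.4164
d((13, 5), (18, 12)) = 8.6023
d((13, 5), (19, -16)) = 21.8403
d((13, 5), (15, 2)) = 3.6056 <-- minimum
d((13, 5), (-8, 2)) = 21.2132
d((7, 17), (18, 12)) = 12.083
d((7, 17), (19, -16)) = 35.1141
d((7, 17), (15, 2)) = 17.0
d((7, 17), (-8, 2)) = 21.2132
d((18, 12), (19, -16)) = 28.0179
d((18, 12), (15, 2)) = 10.4403
d((18, 12), (-8, 2)) = 27.8568
d((19, -16), (15, 2)) = 18.4391
d((19, -16), (-8, 2)) = 32.45
d((15, 2), (-8, 2)) = 23.0

Closest pair: (13, 5) and (15, 2) with distance 3.6056

The closest pair is (13, 5) and (15, 2) with Euclidean distance 3.6056. For 7 points, brute-force pairwise comparison is shown above. For large n, the divide-and-conquer algorithm (sort by x, recurse on halves, check the dividing strip) achieves O(n log n).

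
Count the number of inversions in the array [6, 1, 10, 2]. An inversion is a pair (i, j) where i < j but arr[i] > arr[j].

Finding inversions in [6, 1, 10, 2]:

(0, 1): arr[0]=6 > arr[1]=1
(0, 3): arr[0]=6 > arr[3]=2
(2, 3): arr[2]=10 > arr[3]=2

Total inversions: 3

The array has 3 inversion(s): (0,1), (0,3), (2,3). Each pair (i,j) satisfies i < j and arr[i] > arr[j].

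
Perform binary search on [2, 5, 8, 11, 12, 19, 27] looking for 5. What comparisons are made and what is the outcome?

Binary search for 5 in [2, 5, 8, 11, 12, 19, 27]:

lo=0, hi=6, mid=3, arr[mid]=11 -> 11 > 5, search left half
lo=0, hi=2, mid=1, arr[mid]=5 -> Found target at index 1!

Binary search finds 5 at index 1 after 2 comparisons. The search repeatedly halves the search space by comparing with the middle element.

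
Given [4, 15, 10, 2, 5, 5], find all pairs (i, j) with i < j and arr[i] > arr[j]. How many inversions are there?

Finding inversions in [4, 15, 10, 2, 5, 5]:

(0, 3): arr[0]=4 > arr[3]=2
(1, 2): arr[1]=15 > arr[2]=10
(1, 3): arr[1]=15 > arr[3]=2
(1, 4): arr[1]=15 > arr[4]=5
(1, 5): arr[1]=15 > arr[5]=5
(2, 3): arr[2]=10 > arr[3]=2
(2, 4): arr[2]=10 > arr[4]=5
(2, 5): arr[2]=10 > arr[5]=5

Total inversions: 8

The array has 8 inversion(s): (0,3), (1,2), (1,3), (1,4), (1,5), (2,3), (2,4), (2,5). Each pair (i,j) satisfies i < j and arr[i] > arr[j].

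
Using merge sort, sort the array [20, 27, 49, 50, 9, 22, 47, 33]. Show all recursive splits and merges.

Merge sort trace:

Split: [20, 27, 49, 50, 9, 22, 47, 33] -> [20, 27, 49, 50] and [9, 22, 47, 33]
  Split: [20, 27, 49, 50] -> [20, 27] and [49, 50]
    Split: [20, 27] -> [20] and [27]
    Merge: [20] + [27] -> [20, 27]
    Split: [49, 50] -> [49] and [50]
    Merge: [49] + [50] -> [49, 50]
  Merge: [20, 27] + [49, 50] -> [20, 27, 49, 50]
  Split: [9, 22, 47, 33] -> [9, 22] and [47, 33]
    Split: [9, 22] -> [9] and [22]
    Merge: [9] + [22] -> [9, 22]
    Split: [47, 33] -> [47] and [33]
    Merge: [47] + [33] -> [33, 47]
  Merge: [9, 22] + [33, 47] -> [9, 22, 33, 47]
Merge: [20, 27, 49, 50] + [9, 22, 33, 47] -> [9, 20, 22, 27, 33, 47, 49, 50]

Final sorted array: [9, 20, 22, 27, 33, 47, 49, 50]

The merge sort proceeds by recursively splitting the array and merging sorted halves.
After all merges, the sorted array is [9, 20, 22, 27, 33, 47, 49, 50].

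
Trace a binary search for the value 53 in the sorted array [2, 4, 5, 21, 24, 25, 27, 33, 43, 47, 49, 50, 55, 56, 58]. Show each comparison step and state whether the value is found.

Binary search for 53 in [2, 4, 5, 21, 24, 25, 27, 33, 43, 47, 49, 50, 55, 56, 58]:

lo=0, hi=14, mid=7, arr[mid]=33 -> 33 < 53, search right half
lo=8, hi=14, mid=11, arr[mid]=50 -> 50 < 53, search right half
lo=12, hi=14, mid=13, arr[mid]=56 -> 56 > 53, search left half
lo=12, hi=12, mid=12, arr[mid]=55 -> 55 > 53, search left half
lo=12 > hi=11, target 53 not found

Binary search determines that 53 is not in the array after 4 comparisons. The search space was exhausted without finding the target.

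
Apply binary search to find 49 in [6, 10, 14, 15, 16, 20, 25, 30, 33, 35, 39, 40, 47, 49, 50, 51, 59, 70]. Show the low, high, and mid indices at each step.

Binary search for 49 in [6, 10, 14, 15, 16, 20, 25, 30, 33, 35, 39, 40, 47, 49, 50, 51, 59, 70]:

lo=0, hi=17, mid=8, arr[mid]=33 -> 33 < 49, search right half
lo=9, hi=17, mid=13, arr[mid]=49 -> Found target at index 13!

Binary search finds 49 at index 13 after 2 comparisons. The search repeatedly halves the search space by comparing with the middle element.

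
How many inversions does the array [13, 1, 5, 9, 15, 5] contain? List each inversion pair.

Finding inversions in [13, 1, 5, 9, 15, 5]:

(0, 1): arr[0]=13 > arr[1]=1
(0, 2): arr[0]=13 > arr[2]=5
(0, 3): arr[0]=13 > arr[3]=9
(0, 5): arr[0]=13 > arr[5]=5
(3, 5): arr[3]=9 > arr[5]=5
(4, 5): arr[4]=15 > arr[5]=5

Total inversions: 6

The array has 6 inversion(s): (0,1), (0,2), (0,3), (0,5), (3,5), (4,5). Each pair (i,j) satisfies i < j and arr[i] > arr[j].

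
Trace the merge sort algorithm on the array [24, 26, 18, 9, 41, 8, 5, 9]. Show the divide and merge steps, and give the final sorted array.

Merge sort trace:

Split: [24, 26, 18, 9, 41, 8, 5, 9] -> [24, 26, 18, 9] and [41, 8, 5, 9]
  Split: [24, 26, 18, 9] -> [24, 26] and [18, 9]
    Split: [24, 26] -> [24] and [26]
    Merge: [24] + [26] -> [24, 26]
    Split: [18, 9] -> [18] and [9]
    Merge: [18] + [9] -> [9, 18]
  Merge: [24, 26] + [9, 18] -> [9, 18, 24, 26]
  Split: [41, 8, 5, 9] -> [41, 8] and [5, 9]
    Split: [41, 8] -> [41] and [8]
    Merge: [41] + [8] -> [8, 41]
    Split: [5, 9] -> [5] and [9]
    Merge: [5] + [9] -> [5, 9]
  Merge: [8, 41] + [5, 9] -> [5, 8, 9, 41]
Merge: [9, 18, 24, 26] + [5, 8, 9, 41] -> [5, 8, 9, 9, 18, 24, 26, 41]

Final sorted array: [5, 8, 9, 9, 18, 24, 26, 41]

The merge sort proceeds by recursively splitting the array and merging sorted halves.
After all merges, the sorted array is [5, 8, 9, 9, 18, 24, 26, 41].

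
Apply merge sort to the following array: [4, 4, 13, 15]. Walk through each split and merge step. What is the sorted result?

Merge sort trace:

Split: [4, 4, 13, 15] -> [4, 4] and [13, 15]
  Split: [4, 4] -> [4] and [4]
  Merge: [4] + [4] -> [4, 4]
  Split: [13, 15] -> [13] and [15]
  Merge: [13] + [15] -> [13, 15]
Merge: [4, 4] + [13, 15] -> [4, 4, 13, 15]

Final sorted array: [4, 4, 13, 15]

The merge sort proceeds by recursively splitting the array and merging sorted halves.
After all merges, the sorted array is [4, 4, 13, 15].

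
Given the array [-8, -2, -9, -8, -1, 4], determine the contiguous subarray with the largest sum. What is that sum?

Using Kadane's algorithm on [-8, -2, -9, -8, -1, 4]:

Scanning through the array:
Position 1 (value -2): max_ending_here = -2, max_so_far = -2
Position 2 (value -9): max_ending_here = -9, max_so_far = -2
Position 3 (value -8): max_ending_here = -8, max_so_far = -2
Position 4 (value -1): max_ending_here = -1, max_so_far = -1
Position 5 (value 4): max_ending_here = 4, max_so_far = 4

Maximum subarray: [4]
Maximum sum: 4

The maximum subarray is [4] with sum 4. This subarray runs from index 5 to index 5.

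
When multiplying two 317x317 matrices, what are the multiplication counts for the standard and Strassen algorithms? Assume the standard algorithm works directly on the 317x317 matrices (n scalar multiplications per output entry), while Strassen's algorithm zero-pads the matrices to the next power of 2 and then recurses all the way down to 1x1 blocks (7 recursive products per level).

Matrix multiplication for 317x317 matrices:

Strassen's algorithm requires power-of-2 dimensions. Pad 317x317 to 512x512 (next power of 2).

Standard algorithm: 317^3 = 31855013 multiplications
Strassen's algorithm: 7^(log2(512)) = 7^9 = 40353607 multiplications
Difference: 31855013 - 40353607 = -8498594 (Strassen uses MORE here due to padding overhead — for small or just-over-power-of-2 n, padding can outweigh the per-level savings)

Standard: 31855013 multiplications (317^3). Strassen: 40353607 multiplications (7^9, after padding to 512x512). Strassen reduces 8 recursive multiplications to 7 at each level.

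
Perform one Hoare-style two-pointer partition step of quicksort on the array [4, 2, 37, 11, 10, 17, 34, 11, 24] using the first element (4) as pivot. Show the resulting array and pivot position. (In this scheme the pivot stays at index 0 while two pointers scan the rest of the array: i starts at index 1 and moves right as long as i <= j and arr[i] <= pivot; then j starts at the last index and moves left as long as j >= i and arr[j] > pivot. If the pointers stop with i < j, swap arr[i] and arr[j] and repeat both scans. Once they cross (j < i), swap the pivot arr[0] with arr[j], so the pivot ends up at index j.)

Hoare-style two-pointer partition with pivot = 4:

Initial array: [4, 2, 37, 11, 10, 17, 34, 11, 24]

Pointers start at i = 1, j = 8.
i ends at 2, j ends at 1: the pointers have crossed (j < i), so scanning stops.

Swap pivot arr[0] with arr[1] to place pivot at position 1: [2, 4, 37, 11, 10, 17, 34, 11, 24]
Pivot position: 1

After partitioning with pivot 4, the array becomes [2, 4, 37, 11, 10, 17, 34, 11, 24]. The pivot is placed at index 1. All elements to the left of the pivot are <= 4, and all elements to the right are > 4.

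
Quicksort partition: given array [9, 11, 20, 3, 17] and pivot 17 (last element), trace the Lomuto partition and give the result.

Lomuto partition with pivot = 17:

Initial array: [9, 11, 20, 3, 17]

arr[0]=9 <= 17: swap with position 0, array becomes [9, 11, 20, 3, 17]
arr[1]=11 <= 17: swap with position 1, array becomes [9, 11, 20, 3, 17]
arr[2]=20 > 17: no swap
arr[3]=3 <= 17: swap with position 2, array becomes [9, 11, 3, 20, 17]

Place pivot at position 3: [9, 11, 3, 17, 20]
Pivot position: 3

After partitioning with pivot 17, the array becomes [9, 11, 3, 17, 20]. The pivot is placed at index 3. All elements to the left of the pivot are <= 17, and all elements to the right are > 17.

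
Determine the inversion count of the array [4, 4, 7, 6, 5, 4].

Finding inversions in [4, 4, 7, 6, 5, 4]:

(2, 3): arr[2]=7 > arr[3]=6
(2, 4): arr[2]=7 > arr[4]=5
(2, 5): arr[2]=7 > arr[5]=4
(3, 4): arr[3]=6 > arr[4]=5
(3, 5): arr[3]=6 > arr[5]=4
(4, 5): arr[4]=5 > arr[5]=4

Total inversions: 6

The array has 6 inversion(s): (2,3), (2,4), (2,5), (3,4), (3,5), (4,5). Each pair (i,j) satisfies i < j and arr[i] > arr[j].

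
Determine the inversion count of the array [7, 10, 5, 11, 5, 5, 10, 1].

Finding inversions in [7, 10, 5, 11, 5, 5, 10, 1]:

(0, 2): arr[0]=7 > arr[2]=5
(0, 4): arr[0]=7 > arr[4]=5
(0, 5): arr[0]=7 > arr[5]=5
(0, 7): arr[0]=7 > arr[7]=1
(1, 2): arr[1]=10 > arr[2]=5
(1, 4): arr[1]=10 > arr[4]=5
(1, 5): arr[1]=10 > arr[5]=5
(1, 7): arr[1]=10 > arr[7]=1
(2, 7): arr[2]=5 > arr[7]=1
(3, 4): arr[3]=11 > arr[4]=5
(3, 5): arr[3]=11 > arr[5]=5
(3, 6): arr[3]=11 > arr[6]=10
(3, 7): arr[3]=11 > arr[7]=1
(4, 7): arr[4]=5 > arr[7]=1
(5, 7): arr[5]=5 > arr[7]=1
(6, 7): arr[6]=10 > arr[7]=1

Total inversions: 16

The array has 16 inversion(s): (0,2), (0,4), (0,5), (0,7), (1,2), (1,4), (1,5), (1,7), (2,7), (3,4), (3,5), (3,6), (3,7), (4,7), (5,7), (6,7). Each pair (i,j) satisfies i < j and arr[i] > arr[j].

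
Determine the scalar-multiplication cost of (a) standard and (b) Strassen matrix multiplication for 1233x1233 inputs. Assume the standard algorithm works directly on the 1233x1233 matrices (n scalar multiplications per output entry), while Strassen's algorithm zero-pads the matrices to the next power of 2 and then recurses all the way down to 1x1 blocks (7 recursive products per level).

Matrix multiplication for 1233x1233 matrices:

Strassen's algorithm requires power-of-2 dimensions. Pad 1233x1233 to 2048x2048 (next power of 2).

Standard algorithm: 1233^3 = 1874516337 multiplications
Strassen's algorithm: 7^(log2(2048)) = 7^11 = 1977326743 multiplications
Difference: 1874516337 - 1977326743 = -102810406 (Strassen uses MORE here due to padding overhead — for small or just-over-power-of-2 n, padding can outweigh the per-level savings)

Standard: 1874516337 multiplications (1233^3). Strassen: 1977326743 multiplications (7^11, after padding to 2048x2048). Strassen reduces 8 recursive multiplications to 7 at each level.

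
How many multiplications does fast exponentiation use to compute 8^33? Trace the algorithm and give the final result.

Computing 8^33 by squaring (build up from 8^1; each line after the first costs one multiplication):

8^1 = 8
8^2 = (8^1)^2 = 8^2 = 64
8^4 = (8^2)^2 = 64^2 = 4096
8^8 = (8^4)^2 = 4096^2 = 16777216
8^16 = (8^8)^2 = 16777216^2 = 281474976710656
8^32 = (8^16)^2 = 281474976710656^2 = 79228162514264337593543950336
8^33 = 8 * 8^32 = 8 * 79228162514264337593543950336 = 633825300114114700748351602688

Result: 633825300114114700748351602688
Multiplications needed: 6 (6 lines after 8^1)

8^33 = 633825300114114700748351602688. Using exponentiation by squaring, this requires 6 multiplications. The key idea: if the exponent is even, square the half-power; if odd, multiply by the base once.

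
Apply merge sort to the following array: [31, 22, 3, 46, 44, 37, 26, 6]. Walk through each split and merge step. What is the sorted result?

Merge sort trace:

Split: [31, 22, 3, 46, 44, 37, 26, 6] -> [31, 22, 3, 46] and [44, 37, 26, 6]
  Split: [31, 22, 3, 46] -> [31, 22] and [3, 46]
    Split: [31, 22] -> [31] and [22]
    Merge: [31] + [22] -> [22, 31]
    Split: [3, 46] -> [3] and [46]
    Merge: [3] + [46] -> [3, 46]
  Merge: [22, 31] + [3, 46] -> [3, 22, 31, 46]
  Split: [44, 37, 26, 6] -> [44, 37] and [26, 6]
    Split: [44, 37] -> [44] and [37]
    Merge: [44] + [37] -> [37, 44]
    Split: [26, 6] -> [26] and [6]
    Merge: [26] + [6] -> [6, 26]
  Merge: [37, 44] + [6, 26] -> [6, 26, 37, 44]
Merge: [3, 22, 31, 46] + [6, 26, 37, 44] -> [3, 6, 22, 26, 31, 37, 44, 46]

Final sorted array: [3, 6, 22, 26, 31, 37, 44, 46]

The merge sort proceeds by recursively splitting the array and merging sorted halves.
After all merges, the sorted array is [3, 6, 22, 26, 31, 37, 44, 46].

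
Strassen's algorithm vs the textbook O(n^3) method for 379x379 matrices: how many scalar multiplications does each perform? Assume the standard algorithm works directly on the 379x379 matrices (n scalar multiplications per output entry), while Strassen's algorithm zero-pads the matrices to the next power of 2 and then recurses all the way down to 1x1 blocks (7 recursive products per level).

Matrix multiplication for 379x379 matrices:

Strassen's algorithm requires power-of-2 dimensions. Pad 379x379 to 512x512 (next power of 2).

Standard algorithm: 379^3 = 54439939 multiplications
Strassen's algorithm: 7^(log2(512)) = 7^9 = 40353607 multiplications
Savings: 54439939 - 40353607 = 14086332 multiplications

Standard: 54439939 multiplications (379^3). Strassen: 40353607 multiplications (7^9, after padding to 512x512). Strassen reduces 8 recursive multiplications to 7 at each level.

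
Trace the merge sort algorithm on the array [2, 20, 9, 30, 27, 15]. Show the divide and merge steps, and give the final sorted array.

Merge sort trace:

Split: [2, 20, 9, 30, 27, 15] -> [2, 20, 9] and [30, 27, 15]
  Split: [2, 20, 9] -> [2] and [20, 9]
    Split: [20, 9] -> [20] and [9]
    Merge: [20] + [9] -> [9, 20]
  Merge: [2] + [9, 20] -> [2, 9, 20]
  Split: [30, 27, 15] -> [30] and [27, 15]
    Split: [27, 15] -> [27] and [15]
    Merge: [27] + [15] -> [15, 27]
  Merge: [30] + [15, 27] -> [15, 27, 30]
Merge: [2, 9, 20] + [15, 27, 30] -> [2, 9, 15, 20, 27, 30]

Final sorted array: [2, 9, 15, 20, 27, 30]

The merge sort proceeds by recursively splitting the array and merging sorted halves.
After all merges, the sorted array is [2, 9, 15, 20, 27, 30].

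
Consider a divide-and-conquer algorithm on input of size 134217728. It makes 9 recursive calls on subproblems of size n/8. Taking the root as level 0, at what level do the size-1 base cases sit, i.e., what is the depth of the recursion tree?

For divide and conquer with division factor 8:

Problem sizes at each level:
Level 0: 134217728
Level 1: 16777216
Level 2: 2097152
Level 3: 262144
Level 4: 32768
Level 5: 4096
Level 6: 512
Level 7: 64
Level 8: 8
Level 9: 1

The root is level 0 and the size-1 base case is level 9 (the tree spans levels 0 through 9, i.e. 10 levels counting the root), so the depth is the number of divisions: log_8(134217728) = 9

The recursion tree depth is log_8(134217728) = 9. At each level, the problem size is divided by 8, so it takes 9 divisions to reduce to a base case of size 1. The algorithm makes 9 recursive calls at each level.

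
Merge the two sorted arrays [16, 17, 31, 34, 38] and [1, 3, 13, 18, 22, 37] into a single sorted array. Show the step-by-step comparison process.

Merging process:

Compare 16 vs 1: take 1 from right. Merged: [1]
Compare 16 vs 3: take 3 from right. Merged: [1, 3]
Compare 16 vs 13: take 13 from right. Merged: [1, 3, 13]
Compare 16 vs 18: take 16 from left. Merged: [1, 3, 13, 16]
Compare 17 vs 18: take 17 from left. Merged: [1, 3, 13, 16, 17]
Compare 31 vs 18: take 18 from right. Merged: [1, 3, 13, 16, 17, 18]
Compare 31 vs 22: take 22 from right. Merged: [1, 3, 13, 16, 17, 18, 22]
Compare 31 vs 37: take 31 from left. Merged: [1, 3, 13, 16, 17, 18, 22, 31]
Compare 34 vs 37: take 34 from left. Merged: [1, 3, 13, 16, 17, 18, 22, 31, 34]
Compare 38 vs 37: take 37 from right. Merged: [1, 3, 13, 16, 17, 18, 22, 31, 34, 37]
Append remaining from left: [38]. Merged: [1, 3, 13, 16, 17, 18, 22, 31, 34, 37, 38]

Final merged array: [1, 3, 13, 16, 17, 18, 22, 31, 34, 37, 38]
Total comparisons: 10

The merged array is [1, 3, 13, 16, 17, 18, 22, 31, 34, 37, 38], requiring 10 comparisons. The merge step runs in O(n) time where n is the total number of elements.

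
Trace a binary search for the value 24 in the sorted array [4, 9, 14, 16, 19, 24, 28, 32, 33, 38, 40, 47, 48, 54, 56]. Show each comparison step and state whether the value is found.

Binary search for 24 in [4, 9, 14, 16, 19, 24, 28, 32, 33, 38, 40, 47, 48, 54, 56]:

lo=0, hi=14, mid=7, arr[mid]=32 -> 32 > 24, search left half
lo=0, hi=6, mid=3, arr[mid]=16 -> 16 < 24, search right half
lo=4, hi=6, mid=5, arr[mid]=24 -> Found target at index 5!

Binary search finds 24 at index 5 after 3 comparisons. The search repeatedly halves the search space by comparing with the middle element.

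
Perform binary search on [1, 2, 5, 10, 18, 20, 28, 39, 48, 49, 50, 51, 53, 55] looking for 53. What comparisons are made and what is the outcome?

Binary search for 53 in [1, 2, 5, 10, 18, 20, 28, 39, 48, 49, 50, 51, 53, 55]:

lo=0, hi=13, mid=6, arr[mid]=28 -> 28 < 53, search right half
lo=7, hi=13, mid=10, arr[mid]=50 -> 50 < 53, search right half
lo=11, hi=13, mid=12, arr[mid]=53 -> Found target at index 12!

Binary search finds 53 at index 12 after 3 comparisons. The search repeatedly halves the search space by comparing with the middle element.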